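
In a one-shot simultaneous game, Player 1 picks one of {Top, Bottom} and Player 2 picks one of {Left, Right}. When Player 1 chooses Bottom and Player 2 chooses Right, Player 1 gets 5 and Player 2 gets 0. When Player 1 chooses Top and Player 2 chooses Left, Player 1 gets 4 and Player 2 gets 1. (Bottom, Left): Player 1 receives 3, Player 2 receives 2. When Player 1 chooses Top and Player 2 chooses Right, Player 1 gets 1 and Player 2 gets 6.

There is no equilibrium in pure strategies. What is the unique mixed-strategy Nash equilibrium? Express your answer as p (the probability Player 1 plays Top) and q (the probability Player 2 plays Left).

Player 1's mix must leave Player 2 indifferent between Left and Right.
  Player 2's payoff to Left: p·1 + (1−p)·2 = -p + 2
  Player 2's payoff to Right: p·6 + (1−p)·0 = 6p
  -p + 2 = 6p  ⇒  -7p = -2  ⇒  p = 2/7.
Player 1's indifference between Top and Bottom determines Player 2's mixing probability q:
  Player 1's payoff from Top: q·4 + (1−q)·1 = 3q + 1
  Player 1's payoff from Bottom: q·3 + (1−q)·5 = -2q + 5
  3q + 1 = -2q + 5  ⇒  5q = 4  ⇒  q = 4/5.

p = 2/7, q = 4/5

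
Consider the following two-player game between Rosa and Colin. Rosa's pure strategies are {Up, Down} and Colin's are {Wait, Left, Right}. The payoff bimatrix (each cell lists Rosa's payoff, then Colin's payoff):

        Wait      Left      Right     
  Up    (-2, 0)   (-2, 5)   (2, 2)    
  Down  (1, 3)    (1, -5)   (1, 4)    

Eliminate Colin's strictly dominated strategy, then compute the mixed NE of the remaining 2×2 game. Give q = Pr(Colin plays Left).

q = 1/4

Colin's strategy Wait is strictly dominated by Right: 2 > 0 and 4 > 3. Eliminate Wait.
For Rosa to be willing to mix, Rosa must be indifferent between Up and Down, which pins down Colin's mix.
  Rosa's payoff from Up: q·(-2) + (1−q)·2 = -4q + 2
  Rosa's payoff from Down: q·1 + (1−q)·1 = 1
  -4q + 2 = 1  ⇒  -4q = -1  ⇒  q = 1/4.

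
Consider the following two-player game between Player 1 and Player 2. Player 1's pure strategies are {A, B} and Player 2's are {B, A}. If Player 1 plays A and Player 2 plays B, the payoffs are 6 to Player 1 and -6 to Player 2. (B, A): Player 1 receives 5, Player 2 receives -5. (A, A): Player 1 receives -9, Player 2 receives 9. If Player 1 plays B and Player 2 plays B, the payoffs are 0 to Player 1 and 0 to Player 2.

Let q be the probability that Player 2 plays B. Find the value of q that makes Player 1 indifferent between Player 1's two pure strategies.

q = 7/10

Player 1's indifference between A and B determines Player 2's mixing probability q:
  Player 1's expected payoff from A: q·6 + (1−q)·(-9) = 15q - 9
  Player 1's expected payoff from B: q·0 + (1−q)·5 = -5q + 5
  15q - 9 = -5q + 5  ⇒  20q = 14  ⇒  q = 7/10.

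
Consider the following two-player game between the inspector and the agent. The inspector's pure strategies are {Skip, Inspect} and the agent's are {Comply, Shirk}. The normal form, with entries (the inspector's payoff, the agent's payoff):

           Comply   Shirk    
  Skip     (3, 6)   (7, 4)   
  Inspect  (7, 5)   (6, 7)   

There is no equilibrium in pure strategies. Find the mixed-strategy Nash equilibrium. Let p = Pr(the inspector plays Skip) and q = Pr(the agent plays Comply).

p = 1/2, q = 1/5

In a mixed equilibrium the agent is indifferent between Comply and Shirk; this condition fixes p.
  the agent's payoff to Comply: p·6 + (1−p)·5 = p + 5
  the agent's payoff to Shirk: p·4 + (1−p)·7 = -3p + 7
  p + 5 = -3p + 7  ⇒  4p = 2  ⇒  p = 1/2.
The inspector's indifference between Skip and Inspect determines the agent's mixing probability q:
  the inspector's expected payoff from Skip: q·3 + (1−q)·7 = -4q + 7
  the inspector's expected payoff from Inspect: q·7 + (1−q)·6 = q + 6
  -4q + 7 = q + 6  ⇒  -5q = -1  ⇒  q = 1/5.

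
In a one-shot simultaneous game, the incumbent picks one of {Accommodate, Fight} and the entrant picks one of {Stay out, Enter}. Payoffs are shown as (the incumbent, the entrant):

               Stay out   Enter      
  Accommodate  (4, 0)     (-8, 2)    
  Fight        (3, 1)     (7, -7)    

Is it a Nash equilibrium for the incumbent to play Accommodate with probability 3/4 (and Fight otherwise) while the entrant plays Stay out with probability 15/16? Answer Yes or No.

Given the incumbent's mix p = 3/4, the entrant's payoff from Stay out is 1/4 but from Enter is -1/4. The entrant strictly prefers Stay out, so the entrant would not mix.
So the proposed profile is not a Nash equilibrium.

No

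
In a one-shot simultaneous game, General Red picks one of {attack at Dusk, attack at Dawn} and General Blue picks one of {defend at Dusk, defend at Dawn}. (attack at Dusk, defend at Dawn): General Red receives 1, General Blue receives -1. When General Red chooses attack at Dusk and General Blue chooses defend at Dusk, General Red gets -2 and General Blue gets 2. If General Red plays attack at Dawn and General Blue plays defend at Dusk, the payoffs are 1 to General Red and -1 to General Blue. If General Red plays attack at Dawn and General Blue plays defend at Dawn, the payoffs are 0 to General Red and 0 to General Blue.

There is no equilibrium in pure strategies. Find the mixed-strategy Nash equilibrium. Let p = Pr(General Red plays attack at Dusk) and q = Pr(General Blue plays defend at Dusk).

General Blue's indifference between defend at Dusk and defend at Dawn determines General Red's mixing probability p:
  General Blue's payoff from defend at Dusk: p·2 + (1−p)·(-1) = 3p - 1
  General Blue's payoff from defend at Dawn: p·(-1) + (1−p)·0 = -p
  3p - 1 = -p  ⇒  4p = 1  ⇒  p = 1/4.
General Blue's mix must leave General Red indifferent between attack at Dusk and attack at Dawn.
  General Red's expected payoff from attack at Dusk: q·(-2) + (1−q)·1 = -3q + 1
  General Red's expected payoff from attack at Dawn: q·1 + (1−q)·0 = q
  -3q + 1 = q  ⇒  -4q = -1  ⇒  q = 1/4.

p = 1/4, q = 1/4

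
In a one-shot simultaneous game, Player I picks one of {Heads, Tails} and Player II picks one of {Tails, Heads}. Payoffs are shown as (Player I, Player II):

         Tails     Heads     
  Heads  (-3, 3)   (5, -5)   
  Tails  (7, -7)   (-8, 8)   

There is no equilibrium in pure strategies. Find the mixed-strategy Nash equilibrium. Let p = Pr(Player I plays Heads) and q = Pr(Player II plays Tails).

Player I's mix must leave Player II indifferent between Tails and Heads.
  Player II's payoff to Tails: p·3 + (1−p)·(-7) = 10p - 7
  Player II's payoff to Heads: p·(-5) + (1−p)·8 = -13p + 8
  10p - 7 = -13p + 8  ⇒  23p = 15  ⇒  p = 15/23.
In a mixed equilibrium Player I is indifferent between Heads and Tails; this condition fixes q.
  Player I's payoff from Heads: q·(-3) + (1−q)·5 = -8q + 5
  Player I's payoff from Tails: q·7 + (1−q)·(-8) = 15q - 8
  -8q + 5 = 15q - 8  ⇒  -23q = -13  ⇒  q = 13/23.

p = 15/23, q = 13/23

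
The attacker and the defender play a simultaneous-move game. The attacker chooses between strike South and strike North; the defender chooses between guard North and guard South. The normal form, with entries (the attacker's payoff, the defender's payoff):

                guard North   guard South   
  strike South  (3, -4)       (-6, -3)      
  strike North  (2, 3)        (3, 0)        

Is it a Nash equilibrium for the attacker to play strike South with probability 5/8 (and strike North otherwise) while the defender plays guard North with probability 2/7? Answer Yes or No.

No

Given the attacker's mix p = 5/8, the defender's payoff from guard North is -11/8 but from guard South is -15/8. The defender strictly prefers guard North, so the defender would not mix.
So the proposed profile is not a Nash equilibrium.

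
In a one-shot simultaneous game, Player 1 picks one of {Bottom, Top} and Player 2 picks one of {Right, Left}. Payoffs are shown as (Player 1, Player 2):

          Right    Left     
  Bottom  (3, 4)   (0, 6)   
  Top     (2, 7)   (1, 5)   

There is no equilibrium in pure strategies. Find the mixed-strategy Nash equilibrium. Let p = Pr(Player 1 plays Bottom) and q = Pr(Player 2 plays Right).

In a mixed equilibrium Player 2 is indifferent between Right and Left; this condition fixes p.
  Player 2's expected payoff from Right: p·4 + (1−p)·7 = -3p + 7
  Player 2's expected payoff from Left: p·6 + (1−p)·5 = p + 5
  -3p + 7 = p + 5  ⇒  -4p = -2  ⇒  p = 1/2.
In a mixed equilibrium Player 1 is indifferent between Bottom and Top; this condition fixes q.
  Player 1's payoff to Bottom: q·3 + (1−q)·0 = 3q
  Player 1's payoff to Top: q·2 + (1−q)·1 = q + 1
  3q = q + 1  ⇒  2q = 1  ⇒  q = 1/2.

p = 1/2, q = 1/2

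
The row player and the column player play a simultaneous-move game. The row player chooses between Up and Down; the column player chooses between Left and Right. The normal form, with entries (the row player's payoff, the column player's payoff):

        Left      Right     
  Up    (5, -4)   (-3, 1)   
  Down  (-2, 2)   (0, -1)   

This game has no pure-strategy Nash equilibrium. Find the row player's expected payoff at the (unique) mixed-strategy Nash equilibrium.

-3/5

In a mixed equilibrium the row player is indifferent between Up and Down; this condition fixes q.
  the row player's expected payoff from Up: q·5 + (1−q)·(-3) = 8q - 3
  the row player's expected payoff from Down: q·(-2) + (1−q)·0 = -2q
  8q - 3 = -2q  ⇒  10q = 3  ⇒  q = 3/10.
At equilibrium the row player is indifferent across rows, so the row player's payoff equals the payoff from Up: (3/10)·5 + (7/10)·(-3) = -3/5.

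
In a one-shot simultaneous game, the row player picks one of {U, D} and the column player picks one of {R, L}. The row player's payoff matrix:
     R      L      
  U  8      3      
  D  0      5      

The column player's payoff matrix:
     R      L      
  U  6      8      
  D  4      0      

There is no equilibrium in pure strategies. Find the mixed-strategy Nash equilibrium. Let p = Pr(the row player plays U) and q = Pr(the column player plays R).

p = 2/3, q = 1/5

In a mixed equilibrium the column player is indifferent between R and L; this condition fixes p.
  the column player's expected payoff from R: p·6 + (1−p)·4 = 2p + 4
  the column player's expected payoff from L: p·8 + (1−p)·0 = 8p
  2p + 4 = 8p  ⇒  -6p = -4  ⇒  p = 2/3.
Set the row player's expected payoff from U equal to that from D:
  the row player's expected payoff from U: q·8 + (1−q)·3 = 5q + 3
  the row player's expected payoff from D: q·0 + (1−q)·5 = -5q + 5
  5q + 3 = -5q + 5  ⇒  10q = 2  ⇒  q = 1/5.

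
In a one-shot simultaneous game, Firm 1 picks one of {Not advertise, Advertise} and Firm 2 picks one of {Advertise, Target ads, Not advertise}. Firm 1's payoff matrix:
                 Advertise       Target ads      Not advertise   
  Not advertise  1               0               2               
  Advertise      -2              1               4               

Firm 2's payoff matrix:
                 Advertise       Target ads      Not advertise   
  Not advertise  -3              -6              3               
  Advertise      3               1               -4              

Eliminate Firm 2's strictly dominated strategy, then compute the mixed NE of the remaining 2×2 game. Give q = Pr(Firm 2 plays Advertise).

Firm 2's strategy Target ads is strictly dominated by Advertise: -3 > -6 and 3 > 1. Eliminate Target ads.
Firm 2's mix must leave Firm 1 indifferent between Not advertise and Advertise.
  Firm 1's payoff to Not advertise: q·1 + (1−q)·2 = -q + 2
  Firm 1's payoff to Advertise: q·(-2) + (1−q)·4 = -6q + 4
  -q + 2 = -6q + 4  ⇒  5q = 2  ⇒  q = 2/5.

q = 2/5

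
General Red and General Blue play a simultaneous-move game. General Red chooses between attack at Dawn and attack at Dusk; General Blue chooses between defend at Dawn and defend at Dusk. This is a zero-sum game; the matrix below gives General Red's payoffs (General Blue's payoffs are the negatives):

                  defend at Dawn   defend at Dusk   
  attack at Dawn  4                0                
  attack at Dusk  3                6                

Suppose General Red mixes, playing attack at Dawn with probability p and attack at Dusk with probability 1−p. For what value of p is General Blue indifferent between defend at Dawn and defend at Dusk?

p = 3/7

In a mixed equilibrium General Blue is indifferent between defend at Dawn and defend at Dusk; this condition fixes p.
  General Blue's expected payoff from defend at Dawn: p·(-4) + (1−p)·(-3) = -p - 3
  General Blue's expected payoff from defend at Dusk: p·0 + (1−p)·(-6) = 6p - 6
  -p - 3 = 6p - 6  ⇒  -7p = -3  ⇒  p = 3/7.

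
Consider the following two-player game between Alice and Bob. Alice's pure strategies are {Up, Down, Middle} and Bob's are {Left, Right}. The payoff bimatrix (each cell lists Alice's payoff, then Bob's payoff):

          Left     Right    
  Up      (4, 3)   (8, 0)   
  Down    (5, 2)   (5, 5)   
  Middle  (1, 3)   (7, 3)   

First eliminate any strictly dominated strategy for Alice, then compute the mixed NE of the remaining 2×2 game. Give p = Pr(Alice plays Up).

Alice's strategy Middle is strictly dominated by Up: 4 > 1 and 8 > 7. Eliminate Middle.
For Bob to be willing to mix, Bob must be indifferent between Left and Right, which pins down Alice's mix.
  Bob's payoff to Left: p·3 + (1−p)·2 = p + 2
  Bob's payoff to Right: p·0 + (1−p)·5 = -5p + 5
  p + 2 = -5p + 5  ⇒  6p = 3  ⇒  p = 1/2.

p = 1/2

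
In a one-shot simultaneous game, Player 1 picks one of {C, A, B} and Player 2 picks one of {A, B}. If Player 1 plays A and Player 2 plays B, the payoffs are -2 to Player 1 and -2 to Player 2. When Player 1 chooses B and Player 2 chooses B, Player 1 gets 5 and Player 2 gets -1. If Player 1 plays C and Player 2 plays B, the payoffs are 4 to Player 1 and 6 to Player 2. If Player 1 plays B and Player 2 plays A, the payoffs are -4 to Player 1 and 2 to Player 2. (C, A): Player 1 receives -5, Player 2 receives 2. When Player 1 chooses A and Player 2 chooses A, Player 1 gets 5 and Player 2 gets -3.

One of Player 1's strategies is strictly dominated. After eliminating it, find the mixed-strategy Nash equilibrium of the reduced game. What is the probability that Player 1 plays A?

p = 3/4

Player 1's strategy C is strictly dominated by B: -4 > -5 and 5 > 4. Eliminate C.
In a mixed equilibrium Player 2 is indifferent between A and B; this condition fixes p.
  Player 2's payoff to A: p·(-3) + (1−p)·2 = -5p + 2
  Player 2's payoff to B: p·(-2) + (1−p)·(-1) = -p - 1
  -5p + 2 = -p - 1  ⇒  -4p = -3  ⇒  p = 3/4.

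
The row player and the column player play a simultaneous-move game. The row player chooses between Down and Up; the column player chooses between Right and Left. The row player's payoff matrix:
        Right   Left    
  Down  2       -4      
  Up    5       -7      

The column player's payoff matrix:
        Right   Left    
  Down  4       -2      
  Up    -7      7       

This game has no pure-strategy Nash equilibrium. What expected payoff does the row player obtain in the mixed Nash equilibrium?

The column player's mix must leave the row player indifferent between Down and Up.
  the row player's payoff to Down: q·2 + (1−q)·(-4) = 6q - 4
  the row player's payoff to Up: q·5 + (1−q)·(-7) = 12q - 7
  6q - 4 = 12q - 7  ⇒  -6q = -3  ⇒  q = 1/2.
At equilibrium the row player is indifferent across rows, so the row player's payoff equals the payoff from Down: (1/2)·2 + (1/2)·(-4) = -1.

-1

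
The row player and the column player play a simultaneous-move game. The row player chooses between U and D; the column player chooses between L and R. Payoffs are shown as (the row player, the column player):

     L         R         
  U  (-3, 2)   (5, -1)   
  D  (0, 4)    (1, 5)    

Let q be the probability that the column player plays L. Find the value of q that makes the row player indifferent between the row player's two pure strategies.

The row player's indifference between U and D determines the column player's mixing probability q:
  the row player's expected payoff from U: q·(-3) + (1−q)·5 = -8q + 5
  the row player's expected payoff from D: q·0 + (1−q)·1 = -q + 1
  -8q + 5 = -q + 1  ⇒  -7q = -4  ⇒  q = 4/7.

q = 4/7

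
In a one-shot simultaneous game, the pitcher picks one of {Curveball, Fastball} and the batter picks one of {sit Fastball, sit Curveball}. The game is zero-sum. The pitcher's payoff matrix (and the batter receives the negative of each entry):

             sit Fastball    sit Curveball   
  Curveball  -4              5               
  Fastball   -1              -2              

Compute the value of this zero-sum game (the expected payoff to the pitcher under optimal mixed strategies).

The batter's mix must leave the pitcher indifferent between Curveball and Fastball.
  the pitcher's payoff to Curveball: q·(-4) + (1−q)·5 = -9q + 5
  the pitcher's payoff to Fastball: q·(-1) + (1−q)·(-2) = q - 2
  -9q + 5 = q - 2  ⇒  -10q = -7  ⇒  q = 7/10.
The value is the pitcher's expected payoff against this mix (using Curveball): (7/10)·(-4) + (3/10)·5 = -13/10.

v = -13/10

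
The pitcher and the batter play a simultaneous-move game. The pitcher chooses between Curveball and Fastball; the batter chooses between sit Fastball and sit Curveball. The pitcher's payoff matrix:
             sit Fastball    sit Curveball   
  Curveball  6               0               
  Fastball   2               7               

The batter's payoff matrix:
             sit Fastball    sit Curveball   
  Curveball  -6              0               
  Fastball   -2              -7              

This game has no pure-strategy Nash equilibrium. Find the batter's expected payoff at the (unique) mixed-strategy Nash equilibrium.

-42/11

Set the batter's expected payoff from sit Fastball equal to that from sit Curveball:
  the batter's payoff to sit Fastball: p·(-6) + (1−p)·(-2) = -4p - 2
  the batter's payoff to sit Curveball: p·0 + (1−p)·(-7) = 7p - 7
  -4p - 2 = 7p - 7  ⇒  -11p = -5  ⇒  p = 5/11.
At equilibrium the batter is indifferent across columns, so the batter's payoff equals the payoff from sit Fastball: (5/11)·(-6) + (6/11)·(-2) = -42/11.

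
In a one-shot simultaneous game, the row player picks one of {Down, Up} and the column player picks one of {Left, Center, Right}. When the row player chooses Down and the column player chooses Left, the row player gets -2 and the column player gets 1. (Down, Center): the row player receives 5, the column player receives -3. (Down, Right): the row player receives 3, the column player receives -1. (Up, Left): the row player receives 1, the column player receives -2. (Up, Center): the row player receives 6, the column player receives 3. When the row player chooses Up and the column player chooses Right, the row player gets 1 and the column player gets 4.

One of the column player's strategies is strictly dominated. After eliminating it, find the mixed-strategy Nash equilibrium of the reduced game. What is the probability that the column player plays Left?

The column player's strategy Center is strictly dominated by Right: -1 > -3 and 4 > 3. Eliminate Center.
The column player's mix must leave the row player indifferent between Down and Up.
  the row player's payoff from Down: q·(-2) + (1−q)·3 = -5q + 3
  the row player's payoff from Up: q·1 + (1−q)·1 = 1
  -5q + 3 = 1  ⇒  -5q = -2  ⇒  q = 2/5.

q = 2/5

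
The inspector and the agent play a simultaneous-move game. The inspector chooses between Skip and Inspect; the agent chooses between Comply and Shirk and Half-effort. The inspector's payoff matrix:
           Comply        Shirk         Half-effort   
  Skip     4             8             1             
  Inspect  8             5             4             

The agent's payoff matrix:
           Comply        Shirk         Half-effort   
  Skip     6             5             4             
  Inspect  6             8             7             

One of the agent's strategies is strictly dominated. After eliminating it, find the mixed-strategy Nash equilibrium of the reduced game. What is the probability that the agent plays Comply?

The agent's strategy Half-effort is strictly dominated by Shirk: 5 > 4 and 8 > 7. Eliminate Half-effort.
Set the inspector's expected payoff from Skip equal to that from Inspect:
  the inspector's expected payoff from Skip: q·4 + (1−q)·8 = -4q + 8
  the inspector's expected payoff from Inspect: q·8 + (1−q)·5 = 3q + 5
  -4q + 8 = 3q + 5  ⇒  -7q = -3  ⇒  q = 3/7.

q = 3/7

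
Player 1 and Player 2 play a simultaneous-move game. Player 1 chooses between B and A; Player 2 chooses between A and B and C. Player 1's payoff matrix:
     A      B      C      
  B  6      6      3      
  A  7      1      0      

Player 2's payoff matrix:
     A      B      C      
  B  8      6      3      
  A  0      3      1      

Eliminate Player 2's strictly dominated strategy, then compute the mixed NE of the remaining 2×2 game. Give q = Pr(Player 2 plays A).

q = 5/6

Player 2's strategy C is strictly dominated by B: 6 > 3 and 3 > 1. Eliminate C.
In a mixed equilibrium Player 1 is indifferent between B and A; this condition fixes q.
  Player 1's expected payoff from B: q·6 + (1−q)·6 = 6
  Player 1's expected payoff from A: q·7 + (1−q)·1 = 6q + 1
  6 = 6q + 1  ⇒  -6q = -5  ⇒  q = 5/6.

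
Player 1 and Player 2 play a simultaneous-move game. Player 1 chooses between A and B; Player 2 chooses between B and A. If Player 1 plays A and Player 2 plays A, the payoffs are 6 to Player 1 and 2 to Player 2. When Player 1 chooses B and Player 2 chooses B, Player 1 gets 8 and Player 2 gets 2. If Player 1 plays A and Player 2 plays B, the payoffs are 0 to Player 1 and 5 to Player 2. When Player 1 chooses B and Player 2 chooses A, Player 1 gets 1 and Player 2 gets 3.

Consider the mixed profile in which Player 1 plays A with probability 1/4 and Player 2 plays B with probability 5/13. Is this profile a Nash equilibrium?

Check Player 2's indifference given Player 1's mix p = 1/4:
  payoff from B = 11/4; payoff from A = 11/4 — equal.
Check Player 1's indifference given Player 2's mix q = 5/13:
  payoff from A = 48/13; payoff from B = 48/13 — equal.
Both players are indifferent, so neither can profitably deviate.

Yes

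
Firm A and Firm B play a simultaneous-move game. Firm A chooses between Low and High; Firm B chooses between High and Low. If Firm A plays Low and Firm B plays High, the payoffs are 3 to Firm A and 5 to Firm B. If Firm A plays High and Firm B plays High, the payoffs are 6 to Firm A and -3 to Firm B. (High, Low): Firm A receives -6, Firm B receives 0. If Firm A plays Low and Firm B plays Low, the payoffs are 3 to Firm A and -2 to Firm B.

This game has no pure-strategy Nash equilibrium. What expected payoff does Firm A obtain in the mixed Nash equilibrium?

3

For Firm A to be willing to mix, Firm A must be indifferent between Low and High, which pins down Firm B's mix.
  Firm A's payoff from Low: q·3 + (1−q)·3 = 3
  Firm A's payoff from High: q·6 + (1−q)·(-6) = 12q - 6
  3 = 12q - 6  ⇒  -12q = -9  ⇒  q = 3/4.
At equilibrium Firm A is indifferent across rows, so Firm A's payoff equals the payoff from Low: (3/4)·3 + (1/4)·3 = 3.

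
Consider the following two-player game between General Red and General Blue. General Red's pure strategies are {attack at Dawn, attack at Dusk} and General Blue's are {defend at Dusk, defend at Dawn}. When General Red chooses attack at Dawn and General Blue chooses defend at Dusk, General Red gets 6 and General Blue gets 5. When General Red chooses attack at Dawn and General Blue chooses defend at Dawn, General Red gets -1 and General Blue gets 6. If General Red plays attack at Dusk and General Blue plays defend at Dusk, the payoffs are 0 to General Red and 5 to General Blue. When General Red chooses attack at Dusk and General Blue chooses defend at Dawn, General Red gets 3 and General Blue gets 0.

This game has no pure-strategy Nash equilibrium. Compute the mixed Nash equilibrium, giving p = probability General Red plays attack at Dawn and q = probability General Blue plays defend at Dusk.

General Blue's indifference between defend at Dusk and defend at Dawn determines General Red's mixing probability p:
  General Blue's payoff to defend at Dusk: p·5 + (1−p)·5 = 5
  General Blue's payoff to defend at Dawn: p·6 + (1−p)·0 = 6p
  5 = 6p  ⇒  -6p = -5  ⇒  p = 5/6.
In a mixed equilibrium General Red is indifferent between attack at Dawn and attack at Dusk; this condition fixes q.
  General Red's expected payoff from attack at Dawn: q·6 + (1−q)·(-1) = 7q - 1
  General Red's expected payoff from attack at Dusk: q·0 + (1−q)·3 = -3q + 3
  7q - 1 = -3q + 3  ⇒  10q = 4  ⇒  q = 2/5.

p = 5/6, q = 2/5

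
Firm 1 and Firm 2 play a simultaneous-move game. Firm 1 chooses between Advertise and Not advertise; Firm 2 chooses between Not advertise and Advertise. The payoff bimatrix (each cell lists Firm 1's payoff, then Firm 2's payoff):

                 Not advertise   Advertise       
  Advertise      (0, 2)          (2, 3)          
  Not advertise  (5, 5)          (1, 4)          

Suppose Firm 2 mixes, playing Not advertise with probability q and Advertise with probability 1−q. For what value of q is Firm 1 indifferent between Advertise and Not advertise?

For Firm 1 to be willing to mix, Firm 1 must be indifferent between Advertise and Not advertise, which pins down Firm 2's mix.
  Firm 1's payoff to Advertise: q·0 + (1−q)·2 = -2q + 2
  Firm 1's payoff to Not advertise: q·5 + (1−q)·1 = 4q + 1
  -2q + 2 = 4q + 1  ⇒  -6q = -1  ⇒  q = 1/6.

q = 1/6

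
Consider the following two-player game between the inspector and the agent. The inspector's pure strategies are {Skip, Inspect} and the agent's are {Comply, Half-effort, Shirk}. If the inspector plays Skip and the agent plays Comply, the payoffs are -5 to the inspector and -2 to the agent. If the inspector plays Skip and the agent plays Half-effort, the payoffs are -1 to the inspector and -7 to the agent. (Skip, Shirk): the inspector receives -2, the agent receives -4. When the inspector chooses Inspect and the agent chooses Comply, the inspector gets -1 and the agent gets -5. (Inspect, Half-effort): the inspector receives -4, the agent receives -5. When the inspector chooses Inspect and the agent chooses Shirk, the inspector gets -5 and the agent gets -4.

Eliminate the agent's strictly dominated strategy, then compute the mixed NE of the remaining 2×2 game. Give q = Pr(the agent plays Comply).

q = 3/7

The agent's strategy Half-effort is strictly dominated by Shirk: -4 > -7 and -4 > -5. Eliminate Half-effort.
Set the inspector's expected payoff from Skip equal to that from Inspect:
  the inspector's expected payoff from Skip: q·(-5) + (1−q)·(-2) = -3q - 2
  the inspector's expected payoff from Inspect: q·(-1) + (1−q)·(-5) = 4q - 5
  -3q - 2 = 4q - 5  ⇒  -7q = -3  ⇒  q = 3/7.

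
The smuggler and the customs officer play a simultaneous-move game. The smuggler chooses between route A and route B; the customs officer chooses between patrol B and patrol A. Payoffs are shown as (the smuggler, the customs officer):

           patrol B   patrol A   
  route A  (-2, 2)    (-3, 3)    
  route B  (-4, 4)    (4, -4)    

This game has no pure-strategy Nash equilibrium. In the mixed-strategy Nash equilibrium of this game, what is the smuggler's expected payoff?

The customs officer's mix must leave the smuggler indifferent between route A and route B.
  the smuggler's payoff from route A: q·(-2) + (1−q)·(-3) = q - 3
  the smuggler's payoff from route B: q·(-4) + (1−q)·4 = -8q + 4
  q - 3 = -8q + 4  ⇒  9q = 7  ⇒  q = 7/9.
At equilibrium the smuggler is indifferent across rows, so the smuggler's payoff equals the payoff from route A: (7/9)·(-2) + (2/9)·(-3) = -20/9.

-20/9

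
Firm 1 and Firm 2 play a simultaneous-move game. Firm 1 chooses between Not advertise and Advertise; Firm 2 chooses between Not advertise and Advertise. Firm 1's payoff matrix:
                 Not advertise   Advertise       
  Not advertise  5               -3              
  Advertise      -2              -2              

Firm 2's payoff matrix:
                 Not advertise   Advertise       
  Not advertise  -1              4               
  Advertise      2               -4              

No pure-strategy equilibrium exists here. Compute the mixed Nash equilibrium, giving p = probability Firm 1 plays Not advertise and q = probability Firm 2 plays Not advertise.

Set Firm 2's expected payoff from Not advertise equal to that from Advertise:
  Firm 2's expected payoff from Not advertise: p·(-1) + (1−p)·2 = -3p + 2
  Firm 2's expected payoff from Advertise: p·4 + (1−p)·(-4) = 8p - 4
  -3p + 2 = 8p - 4  ⇒  -11p = -6  ⇒  p = 6/11.
Set Firm 1's expected payoff from Not advertise equal to that from Advertise:
  Firm 1's payoff to Not advertise: q·5 + (1−q)·(-3) = 8q - 3
  Firm 1's payoff to Advertise: q·(-2) + (1−q)·(-2) = -2
  8q - 3 = -2  ⇒  8q = 1  ⇒  q = 1/8.

p = 6/11, q = 1/8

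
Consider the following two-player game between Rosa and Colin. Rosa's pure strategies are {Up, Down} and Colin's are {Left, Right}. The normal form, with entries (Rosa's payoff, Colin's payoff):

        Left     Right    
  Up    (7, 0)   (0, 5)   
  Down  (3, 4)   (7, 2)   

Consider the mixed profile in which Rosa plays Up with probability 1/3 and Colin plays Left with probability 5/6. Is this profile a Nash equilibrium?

Given Rosa's mix p = 1/3, Colin's payoff from Left is 8/3 but from Right is 3. Colin strictly prefers Right, so Colin would not mix.
So the proposed profile is not a Nash equilibrium.

No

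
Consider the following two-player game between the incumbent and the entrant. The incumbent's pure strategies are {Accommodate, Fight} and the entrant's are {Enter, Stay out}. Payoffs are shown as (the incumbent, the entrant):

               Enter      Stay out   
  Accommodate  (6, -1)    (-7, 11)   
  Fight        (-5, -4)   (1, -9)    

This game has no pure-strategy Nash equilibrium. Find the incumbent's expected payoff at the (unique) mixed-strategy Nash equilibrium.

In a mixed equilibrium the incumbent is indifferent between Accommodate and Fight; this condition fixes q.
  the incumbent's expected payoff from Accommodate: q·6 + (1−q)·(-7) = 13q - 7
  the incumbent's expected payoff from Fight: q·(-5) + (1−q)·1 = -6q + 1
  13q - 7 = -6q + 1  ⇒  19q = 8  ⇒  q = 8/19.
At equilibrium the incumbent is indifferent across rows, so the incumbent's payoff equals the payoff from Accommodate: (8/19)·6 + (11/19)·(-7) = -29/19.

-29/19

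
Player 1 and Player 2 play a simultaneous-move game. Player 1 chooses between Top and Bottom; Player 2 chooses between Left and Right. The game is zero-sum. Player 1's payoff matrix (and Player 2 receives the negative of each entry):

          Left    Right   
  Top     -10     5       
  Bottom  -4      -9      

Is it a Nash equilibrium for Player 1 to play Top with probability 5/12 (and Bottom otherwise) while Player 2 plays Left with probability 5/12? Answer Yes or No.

No

Given Player 1's mix p = 5/12, Player 2's payoff from Left is 13/2 but from Right is 19/6. Player 2 strictly prefers Left, so Player 2 would not mix.
So the proposed profile is not a Nash equilibrium.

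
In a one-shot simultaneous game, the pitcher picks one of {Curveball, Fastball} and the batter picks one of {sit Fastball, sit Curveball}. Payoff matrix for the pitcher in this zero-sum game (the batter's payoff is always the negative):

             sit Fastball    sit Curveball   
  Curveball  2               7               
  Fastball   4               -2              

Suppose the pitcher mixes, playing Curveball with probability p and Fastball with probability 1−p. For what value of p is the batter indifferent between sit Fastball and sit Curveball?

In a mixed equilibrium the batter is indifferent between sit Fastball and sit Curveball; this condition fixes p.
  the batter's payoff from sit Fastball: p·(-2) + (1−p)·(-4) = 2p - 4
  the batter's payoff from sit Curveball: p·(-7) + (1−p)·2 = -9p + 2
  2p - 4 = -9p + 2  ⇒  11p = 6  ⇒  p = 6/11.

p = 6/11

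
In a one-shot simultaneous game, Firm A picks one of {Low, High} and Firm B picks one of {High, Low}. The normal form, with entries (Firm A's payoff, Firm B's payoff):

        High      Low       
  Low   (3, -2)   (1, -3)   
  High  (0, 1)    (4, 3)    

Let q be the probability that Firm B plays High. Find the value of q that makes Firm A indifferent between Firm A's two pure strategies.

Firm B's mix must leave Firm A indifferent between Low and High.
  Firm A's payoff from Low: q·3 + (1−q)·1 = 2q + 1
  Firm A's payoff from High: q·0 + (1−q)·4 = -4q + 4
  2q + 1 = -4q + 4  ⇒  6q = 3  ⇒  q = 1/2.

q = 1/2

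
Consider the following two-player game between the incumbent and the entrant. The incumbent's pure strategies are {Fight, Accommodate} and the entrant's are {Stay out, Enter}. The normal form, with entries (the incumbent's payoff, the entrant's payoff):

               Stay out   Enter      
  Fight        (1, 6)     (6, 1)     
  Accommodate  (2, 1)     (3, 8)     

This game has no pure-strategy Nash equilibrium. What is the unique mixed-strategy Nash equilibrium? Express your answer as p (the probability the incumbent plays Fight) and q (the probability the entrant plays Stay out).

The incumbent's mix must leave the entrant indifferent between Stay out and Enter.
  the entrant's payoff to Stay out: p·6 + (1−p)·1 = 5p + 1
  the entrant's payoff to Enter: p·1 + (1−p)·8 = -7p + 8
  5p + 1 = -7p + 8  ⇒  12p = 7  ⇒  p = 7/12.
Set the incumbent's expected payoff from Fight equal to that from Accommodate:
  the incumbent's payoff to Fight: q·1 + (1−q)·6 = -5q + 6
  the incumbent's payoff to Accommodate: q·2 + (1−q)·3 = -q + 3
  -5q + 6 = -q + 3  ⇒  -4q = -3  ⇒  q = 3/4.

p = 7/12, q = 3/4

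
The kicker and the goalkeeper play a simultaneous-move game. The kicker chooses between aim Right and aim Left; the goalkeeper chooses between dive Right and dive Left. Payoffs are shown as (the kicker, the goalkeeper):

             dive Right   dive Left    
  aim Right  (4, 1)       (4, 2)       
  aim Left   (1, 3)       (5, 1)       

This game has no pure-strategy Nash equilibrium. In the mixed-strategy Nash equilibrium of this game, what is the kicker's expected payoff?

4

The goalkeeper's mix must leave the kicker indifferent between aim Right and aim Left.
  the kicker's payoff from aim Right: q·4 + (1−q)·4 = 4
  the kicker's payoff from aim Left: q·1 + (1−q)·5 = -4q + 5
  4 = -4q + 5  ⇒  4q = 1  ⇒  q = 1/4.
At equilibrium the kicker is indifferent across rows, so the kicker's payoff equals the payoff from aim Right: (1/4)·4 + (3/4)·4 = 4.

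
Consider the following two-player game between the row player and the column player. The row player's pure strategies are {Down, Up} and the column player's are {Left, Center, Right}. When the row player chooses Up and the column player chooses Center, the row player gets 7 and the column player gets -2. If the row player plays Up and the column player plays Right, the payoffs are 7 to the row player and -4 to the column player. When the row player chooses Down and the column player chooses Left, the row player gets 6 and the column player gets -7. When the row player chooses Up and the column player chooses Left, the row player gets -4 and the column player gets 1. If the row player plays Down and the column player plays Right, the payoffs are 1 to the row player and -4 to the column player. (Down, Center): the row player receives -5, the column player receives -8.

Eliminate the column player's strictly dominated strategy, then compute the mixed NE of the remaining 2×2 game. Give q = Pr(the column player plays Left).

q = 3/8

The column player's strategy Center is strictly dominated by Left: -7 > -8 and 1 > -2. Eliminate Center.
For the row player to be willing to mix, the row player must be indifferent between Down and Up, which pins down the column player's mix.
  the row player's payoff to Down: q·6 + (1−q)·1 = 5q + 1
  the row player's payoff to Up: q·(-4) + (1−q)·7 = -11q + 7
  5q + 1 = -11q + 7  ⇒  16q = 6  ⇒  q = 3/8.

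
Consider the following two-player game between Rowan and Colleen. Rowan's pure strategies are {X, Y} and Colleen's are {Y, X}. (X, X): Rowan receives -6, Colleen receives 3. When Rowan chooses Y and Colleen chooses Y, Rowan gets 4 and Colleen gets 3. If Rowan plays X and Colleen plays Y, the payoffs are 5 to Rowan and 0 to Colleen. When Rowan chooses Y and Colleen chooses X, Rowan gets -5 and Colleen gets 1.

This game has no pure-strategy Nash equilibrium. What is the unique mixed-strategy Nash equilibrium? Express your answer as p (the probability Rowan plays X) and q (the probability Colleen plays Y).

Rowan's mix must leave Colleen indifferent between Y and X.
  Colleen's expected payoff from Y: p·0 + (1−p)·3 = -3p + 3
  Colleen's expected payoff from X: p·3 + (1−p)·1 = 2p + 1
  -3p + 3 = 2p + 1  ⇒  -5p = -2  ⇒  p = 2/5.
Set Rowan's expected payoff from X equal to that from Y:
  Rowan's expected payoff from X: q·5 + (1−q)·(-6) = 11q - 6
  Rowan's expected payoff from Y: q·4 + (1−q)·(-5) = 9q - 5
  11q - 6 = 9q - 5  ⇒  2q = 1  ⇒  q = 1/2.

p = 2/5, q = 1/2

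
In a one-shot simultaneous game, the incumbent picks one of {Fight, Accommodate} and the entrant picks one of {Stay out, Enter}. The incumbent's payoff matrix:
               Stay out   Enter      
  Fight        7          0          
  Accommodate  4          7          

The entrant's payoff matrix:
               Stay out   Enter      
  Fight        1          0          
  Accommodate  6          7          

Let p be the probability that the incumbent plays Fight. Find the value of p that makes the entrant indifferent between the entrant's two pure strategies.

p = 1/2

In a mixed equilibrium the entrant is indifferent between Stay out and Enter; this condition fixes p.
  the entrant's payoff from Stay out: p·1 + (1−p)·6 = -5p + 6
  the entrant's payoff from Enter: p·0 + (1−p)·7 = -7p + 7
  -5p + 6 = -7p + 7  ⇒  2p = 1  ⇒  p = 1/2.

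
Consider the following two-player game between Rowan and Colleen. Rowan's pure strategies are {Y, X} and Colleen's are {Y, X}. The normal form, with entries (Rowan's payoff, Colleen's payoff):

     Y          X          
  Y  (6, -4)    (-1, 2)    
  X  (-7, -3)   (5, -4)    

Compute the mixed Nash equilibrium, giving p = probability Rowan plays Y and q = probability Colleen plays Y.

p = 1/7, q = 6/19

In a mixed equilibrium Colleen is indifferent between Y and X; this condition fixes p.
  Colleen's expected payoff from Y: p·(-4) + (1−p)·(-3) = -p - 3
  Colleen's expected payoff from X: p·2 + (1−p)·(-4) = 6p - 4
  -p - 3 = 6p - 4  ⇒  -7p = -1  ⇒  p = 1/7.
Set Rowan's expected payoff from Y equal to that from X:
  Rowan's expected payoff from Y: q·6 + (1−q)·(-1) = 7q - 1
  Rowan's expected payoff from X: q·(-7) + (1−q)·5 = -12q + 5
  7q - 1 = -12q + 5  ⇒  19q = 6  ⇒  q = 6/19.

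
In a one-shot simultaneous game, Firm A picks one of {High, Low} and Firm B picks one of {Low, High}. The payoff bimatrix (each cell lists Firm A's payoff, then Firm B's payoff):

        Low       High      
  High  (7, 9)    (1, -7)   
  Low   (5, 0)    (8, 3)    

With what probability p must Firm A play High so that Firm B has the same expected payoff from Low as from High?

p = 3/19

For Firm B to be willing to mix, Firm B must be indifferent between Low and High, which pins down Firm A's mix.
  Firm B's payoff to Low: p·9 + (1−p)·0 = 9p
  Firm B's payoff to High: p·(-7) + (1−p)·3 = -10p + 3
  9p = -10p + 3  ⇒  19p = 3  ⇒  p = 3/19.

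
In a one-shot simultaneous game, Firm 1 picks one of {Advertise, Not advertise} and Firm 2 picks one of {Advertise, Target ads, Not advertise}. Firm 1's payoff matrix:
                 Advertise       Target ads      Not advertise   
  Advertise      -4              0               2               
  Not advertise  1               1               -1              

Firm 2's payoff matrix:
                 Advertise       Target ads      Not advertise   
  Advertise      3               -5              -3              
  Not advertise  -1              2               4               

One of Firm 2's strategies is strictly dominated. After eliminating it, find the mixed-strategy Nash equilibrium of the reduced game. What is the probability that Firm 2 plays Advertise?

q = 3/8

Firm 2's strategy Target ads is strictly dominated by Not advertise: -3 > -5 and 4 > 2. Eliminate Target ads.
Set Firm 1's expected payoff from Advertise equal to that from Not advertise:
  Firm 1's expected payoff from Advertise: q·(-4) + (1−q)·2 = -6q + 2
  Firm 1's expected payoff from Not advertise: q·1 + (1−q)·(-1) = 2q - 1
  -6q + 2 = 2q - 1  ⇒  -8q = -3  ⇒  q = 3/8.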